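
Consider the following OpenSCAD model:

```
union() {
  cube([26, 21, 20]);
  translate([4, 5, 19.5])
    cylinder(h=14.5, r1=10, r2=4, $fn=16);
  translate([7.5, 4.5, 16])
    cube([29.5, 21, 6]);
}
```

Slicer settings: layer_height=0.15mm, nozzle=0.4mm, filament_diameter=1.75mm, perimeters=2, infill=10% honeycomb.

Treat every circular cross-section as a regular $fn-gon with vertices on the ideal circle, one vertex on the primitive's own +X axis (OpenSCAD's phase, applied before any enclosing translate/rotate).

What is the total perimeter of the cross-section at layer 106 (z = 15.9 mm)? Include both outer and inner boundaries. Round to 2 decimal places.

94.00 mm

At z = 15.9 mm: the 26×21 cube contributes its full rectangle (perimeter 94.00 mm); the cone at (4, 5) is absent (z outside [19.5, 34]); the cube at (7.5, 4.5) is absent (z outside [16, 22]); Combining (union): only the 26×21 cube is present, so the union is just that shape — boundary = 94.00 mm. Overall, the cross-section is a single solid region. Total boundary length (outer) = 94.00 mm.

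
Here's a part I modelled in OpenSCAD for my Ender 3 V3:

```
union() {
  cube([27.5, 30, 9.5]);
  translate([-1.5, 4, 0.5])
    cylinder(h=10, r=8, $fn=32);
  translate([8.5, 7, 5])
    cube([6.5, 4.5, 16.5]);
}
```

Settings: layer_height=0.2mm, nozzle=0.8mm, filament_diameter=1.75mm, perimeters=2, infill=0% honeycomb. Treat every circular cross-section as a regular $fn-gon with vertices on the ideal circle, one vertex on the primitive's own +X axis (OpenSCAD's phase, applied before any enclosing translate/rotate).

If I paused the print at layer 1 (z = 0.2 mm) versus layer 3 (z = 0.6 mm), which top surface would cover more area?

layer 3 (z = 0.6 mm)

Layer 1 (z = 0.2): the cube is present — its section is the full 27.5×30 rectangle (area 825.00 mm²); the cylinder at (-1.5, 4) does not reach this height (z outside [0.5, 10.5]); the cube at (8.5, 7) does not reach this height (z outside [5, 21.5]); Taking the union: only the 27.5×30 cube is present, so the union is just that shape — area = 825.00 mm². So its area = 825.00 mm². Layer 3 (z = 0.6): the cube (footprint 27.5×30) is included at this height (area 825.00 mm²); the r=8 cylinder at (-1.5, 4) contributes a regular 32-gon of circumradius 8 (area = (32/2)·8.000²·sin(360°/32) = 199.77 mm²); the cube at (8.5, 7) is absent (z outside [5, 21.5]); Taking the union: the regions partially overlap — summed areas 1024.77 mm² minus the doubly-counted overlap 62.55 mm² gives 962.22 mm² — area = 962.22 mm². So its area = 962.22 mm². Layer 3 is larger (962.22 vs 825.00 mm²).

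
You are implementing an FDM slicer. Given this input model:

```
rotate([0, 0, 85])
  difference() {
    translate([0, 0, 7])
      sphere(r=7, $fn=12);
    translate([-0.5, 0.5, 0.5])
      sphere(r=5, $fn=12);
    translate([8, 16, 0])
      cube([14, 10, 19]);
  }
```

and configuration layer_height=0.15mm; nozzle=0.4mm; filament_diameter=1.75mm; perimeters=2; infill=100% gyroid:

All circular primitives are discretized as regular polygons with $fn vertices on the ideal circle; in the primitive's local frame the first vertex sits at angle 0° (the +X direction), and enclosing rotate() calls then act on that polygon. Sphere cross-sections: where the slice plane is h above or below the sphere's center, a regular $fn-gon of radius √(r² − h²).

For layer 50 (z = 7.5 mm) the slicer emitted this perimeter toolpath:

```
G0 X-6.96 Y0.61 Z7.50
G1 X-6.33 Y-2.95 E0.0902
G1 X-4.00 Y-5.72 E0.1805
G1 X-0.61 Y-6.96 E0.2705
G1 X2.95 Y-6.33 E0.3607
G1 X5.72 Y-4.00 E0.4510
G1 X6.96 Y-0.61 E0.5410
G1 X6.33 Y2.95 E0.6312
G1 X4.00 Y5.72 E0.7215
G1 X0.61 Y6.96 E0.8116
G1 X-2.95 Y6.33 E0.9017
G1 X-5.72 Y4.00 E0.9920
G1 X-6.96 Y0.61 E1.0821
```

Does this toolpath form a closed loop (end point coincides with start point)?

yes

Start point (G0): (-6.96, 0.61). End point (last G1): the path returns to the start — closed.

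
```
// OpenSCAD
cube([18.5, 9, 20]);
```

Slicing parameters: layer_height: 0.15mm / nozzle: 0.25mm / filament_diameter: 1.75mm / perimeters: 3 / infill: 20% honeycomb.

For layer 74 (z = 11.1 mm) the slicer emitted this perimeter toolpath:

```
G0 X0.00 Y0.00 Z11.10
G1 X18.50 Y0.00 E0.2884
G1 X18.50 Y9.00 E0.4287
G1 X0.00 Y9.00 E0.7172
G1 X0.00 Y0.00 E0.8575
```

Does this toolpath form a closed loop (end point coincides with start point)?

Start point (G0): (0.00, 0.00). End point (last G1): the path returns to the start — closed.

yes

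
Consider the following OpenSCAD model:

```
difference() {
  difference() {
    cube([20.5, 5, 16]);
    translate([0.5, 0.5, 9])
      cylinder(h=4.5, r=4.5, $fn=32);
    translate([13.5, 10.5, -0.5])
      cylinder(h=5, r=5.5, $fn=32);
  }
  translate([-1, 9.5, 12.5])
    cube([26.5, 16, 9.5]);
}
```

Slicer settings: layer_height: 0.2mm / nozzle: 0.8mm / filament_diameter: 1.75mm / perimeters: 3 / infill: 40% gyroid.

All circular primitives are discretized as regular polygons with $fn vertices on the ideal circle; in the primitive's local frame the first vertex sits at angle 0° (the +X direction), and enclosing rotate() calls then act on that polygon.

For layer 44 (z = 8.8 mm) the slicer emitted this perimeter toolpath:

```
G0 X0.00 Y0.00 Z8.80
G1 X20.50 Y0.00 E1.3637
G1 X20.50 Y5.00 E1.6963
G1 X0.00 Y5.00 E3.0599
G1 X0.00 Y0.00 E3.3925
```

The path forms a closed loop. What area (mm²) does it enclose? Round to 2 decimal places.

102.50 mm²

Apply the shoelace formula to the sequence of (X, Y) vertices; enclosed area = 102.50 mm².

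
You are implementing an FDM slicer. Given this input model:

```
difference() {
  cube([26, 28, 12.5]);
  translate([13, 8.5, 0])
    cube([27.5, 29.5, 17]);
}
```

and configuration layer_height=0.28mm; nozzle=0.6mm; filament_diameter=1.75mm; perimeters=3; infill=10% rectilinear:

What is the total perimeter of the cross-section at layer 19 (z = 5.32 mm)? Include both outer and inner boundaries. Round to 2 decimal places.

108.00 mm

At z = 5.32 mm: the cube is present — its section is the full 26×28 rectangle (perimeter 108.00 mm); the cube at (13, 8.5) is present — its section is the full 27.5×29.5 rectangle (perimeter 114.00 mm); Subtracting the remaining from the first: starting from the 26×28 cube, the 27.5×29.5 cube at (13, 8.5) partially overlaps it — only the 253.50 mm² overlap (of its 811.25 mm²) is removed, clipping the outline — boundary = 108.00 mm. Overall, the cross-section is a single solid region. Total boundary length (outer) = 108.00 mm.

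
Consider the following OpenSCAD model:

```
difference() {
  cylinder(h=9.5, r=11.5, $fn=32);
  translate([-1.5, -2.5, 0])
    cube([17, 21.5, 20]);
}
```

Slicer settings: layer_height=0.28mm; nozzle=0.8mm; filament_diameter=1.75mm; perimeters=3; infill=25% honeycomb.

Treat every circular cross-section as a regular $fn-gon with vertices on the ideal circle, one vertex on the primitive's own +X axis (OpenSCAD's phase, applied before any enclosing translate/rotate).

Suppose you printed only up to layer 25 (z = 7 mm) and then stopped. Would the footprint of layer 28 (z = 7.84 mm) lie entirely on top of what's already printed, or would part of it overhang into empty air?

entirely on top

Compare the two slices. At z = 7: the r=11.5 cylinder contributes a regular 32-gon of circumradius 11.5 (area = (32/2)·11.500²·sin(360°/32) = 412.81 mm²); the 17×21.5 cube at (-1.5, -2.5) contributes its full rectangle (area 365.50 mm²); Taking the first minus the rest: starting from the r=11.5 cylinder (412.81 mm²), the 17×21.5 cube at (-1.5, -2.5) partially overlaps it — only the 152.53 mm² overlap (of its 365.50 mm²) is removed, clipping the outline — area = 260.28 mm². At z = 7.84: the r=11.5 cylinder contributes a regular 32-gon of circumradius 11.5 (area = (32/2)·11.500²·sin(360°/32) = 412.81 mm²); the 17×21.5 cube at (-1.5, -2.5) contributes its full rectangle (area 365.50 mm²); Taking the first minus the rest: starting from the r=11.5 cylinder (412.81 mm²), the 17×21.5 cube at (-1.5, -2.5) partially overlaps it — only the 152.53 mm² overlap (of its 365.50 mm²) is removed, clipping the outline — area = 260.28 mm². Checking containment: the cross-section at z = 7.84 is a subset of the cross-section at z = 7.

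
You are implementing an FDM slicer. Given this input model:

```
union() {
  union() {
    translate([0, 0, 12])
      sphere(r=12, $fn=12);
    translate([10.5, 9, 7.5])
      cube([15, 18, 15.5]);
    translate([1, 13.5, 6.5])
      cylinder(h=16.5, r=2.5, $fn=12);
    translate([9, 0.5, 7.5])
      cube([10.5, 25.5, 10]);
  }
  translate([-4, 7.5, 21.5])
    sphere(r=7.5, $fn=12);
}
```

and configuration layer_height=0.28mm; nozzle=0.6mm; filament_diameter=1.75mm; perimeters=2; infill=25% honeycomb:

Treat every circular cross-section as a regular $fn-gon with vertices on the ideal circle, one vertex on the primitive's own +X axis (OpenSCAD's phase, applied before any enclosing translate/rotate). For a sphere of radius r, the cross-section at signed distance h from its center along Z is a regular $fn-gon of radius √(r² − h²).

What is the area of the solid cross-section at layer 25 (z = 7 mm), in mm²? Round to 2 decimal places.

375.75 mm²

At z = 7 mm: the r=12 sphere contributes a regular 12-gon of circumradius √(12²−5²) = 10.909 (area = (12/2)·10.909²·sin(360°/12) = 357.00 mm²); the cube at (10.5, 9) is absent (z outside [7.5, 23]); the r=2.5 cylinder at (1, 13.5) gives a regular 12-gon of circumradius 2.5 (constant along its height) (area = (12/2)·2.500²·sin(360°/12) = 18.75 mm²); the cube at (9, 0.5) is not intersected at this z (z outside [7.5, 17.5]); Merging all regions: the 2 present regions are separate (no shared area or edge), so areas and boundary lengths simply add and each stays a separate island — area = 375.75 mm²; the sphere at (-4, 7.5) is not intersected at this z (|z−center|=14.500 > r=7.5); Merging all regions: only that combined region is present, so the union is just that shape — area = 375.75 mm². Overall, the cross-section has 2 separate islands. Net area = 375.75 mm².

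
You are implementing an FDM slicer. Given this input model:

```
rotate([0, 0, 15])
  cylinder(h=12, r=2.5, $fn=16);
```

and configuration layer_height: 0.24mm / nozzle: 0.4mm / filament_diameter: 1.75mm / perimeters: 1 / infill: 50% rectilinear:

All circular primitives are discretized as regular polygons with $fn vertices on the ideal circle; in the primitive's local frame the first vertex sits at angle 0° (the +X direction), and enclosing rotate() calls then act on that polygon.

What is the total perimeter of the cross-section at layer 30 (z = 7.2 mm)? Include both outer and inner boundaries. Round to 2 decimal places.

At z = 7.2 mm: the cylinder: section is a regular 16-gon, circumradius r=2.5 (perimeter = 2·16·2.500·sin(180°/16) = 15.61 mm); (whole slice rotated 15° about Z — lengths, areas and connectivity unchanged). Overall, the cross-section is a single solid region. Total boundary length (outer) = 15.61 mm.

15.61 mm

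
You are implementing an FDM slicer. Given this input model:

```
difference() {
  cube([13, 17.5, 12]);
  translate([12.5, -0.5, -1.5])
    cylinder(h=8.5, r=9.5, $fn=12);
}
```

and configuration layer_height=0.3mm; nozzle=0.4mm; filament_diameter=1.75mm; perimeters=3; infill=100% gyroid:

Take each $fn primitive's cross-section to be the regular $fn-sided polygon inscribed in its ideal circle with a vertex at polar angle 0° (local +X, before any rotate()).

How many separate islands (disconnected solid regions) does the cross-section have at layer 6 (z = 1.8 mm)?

At z = 1.8 mm: the cube (footprint 13×17.5) is included at this height; the r=9.5 cylinder at (12.5, -0.5) gives a regular 12-gon of circumradius 9.5 (constant along its height); Taking the first minus the rest: starting from the 13×17.5 cube, the r=9.5 cylinder at (12.5, -0.5) partially overlaps it — only the 67.44 mm² overlap (of its 270.75 mm²) is removed, clipping the outline — 1 connected region. Overall, the cross-section is a single solid region. Island count = 1.

1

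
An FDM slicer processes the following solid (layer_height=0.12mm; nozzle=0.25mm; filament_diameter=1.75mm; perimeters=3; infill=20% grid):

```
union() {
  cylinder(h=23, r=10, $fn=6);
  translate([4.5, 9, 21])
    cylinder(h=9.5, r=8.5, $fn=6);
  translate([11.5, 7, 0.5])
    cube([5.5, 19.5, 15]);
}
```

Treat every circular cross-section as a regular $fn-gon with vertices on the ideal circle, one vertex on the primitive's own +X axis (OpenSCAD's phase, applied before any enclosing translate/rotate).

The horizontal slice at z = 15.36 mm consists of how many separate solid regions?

2

At z = 15.36 mm: the r=10 cylinder gives a regular 6-gon of circumradius 10 (constant along its height); the cylinder at (4.5, 9) is not intersected at this z (z outside [21, 30.5]); the cube at (11.5, 7) (footprint 5.5×19.5) is included at this height; Merging all regions: the 2 present regions are separate (no shared area or edge), so areas and boundary lengths simply add and each stays a separate island — 2 connected regions. The result has 2 disconnected regions.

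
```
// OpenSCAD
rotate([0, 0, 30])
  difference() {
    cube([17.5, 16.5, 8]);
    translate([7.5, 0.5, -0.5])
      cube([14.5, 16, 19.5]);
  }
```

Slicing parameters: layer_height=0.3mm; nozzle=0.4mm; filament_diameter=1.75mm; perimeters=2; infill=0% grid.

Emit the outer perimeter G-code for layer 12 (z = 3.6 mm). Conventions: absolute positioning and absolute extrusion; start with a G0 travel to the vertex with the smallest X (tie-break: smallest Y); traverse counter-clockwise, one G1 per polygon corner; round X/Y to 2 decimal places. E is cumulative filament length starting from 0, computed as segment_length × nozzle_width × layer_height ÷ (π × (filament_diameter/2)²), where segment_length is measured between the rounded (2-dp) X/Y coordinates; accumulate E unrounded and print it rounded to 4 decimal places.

At z = 3.6 mm: the 17.5×16.5 cube contributes its full rectangle; the 14.5×16 cube at (7.5, 0.5) contributes its full rectangle; Taking the first minus the rest: starting from the 17.5×16.5 cube, the 14.5×16 cube at (7.5, 0.5) partially overlaps it — only the 160.00 mm² overlap (of its 232.00 mm²) is removed, clipping the outline — 1 connected region; (whole slice rotated 30° about Z — lengths, areas and connectivity unchanged). The outline is a single polygon with 6 vertices. Extrusion per mm of travel: 0.4 × 0.3 / (π × 0.875²) = 0.049890. Accumulating E over each segment gives final E = 3.3930.

G0 X-8.25 Y14.29 Z3.60
G1 X0.00 Y0.00 E0.8232
G1 X15.16 Y8.75 E1.6965
G1 X14.91 Y9.18 E1.7213
G1 X6.25 Y4.18 E2.2202
G1 X-1.75 Y18.04 E3.0186
G1 X-8.25 Y14.29 E3.3930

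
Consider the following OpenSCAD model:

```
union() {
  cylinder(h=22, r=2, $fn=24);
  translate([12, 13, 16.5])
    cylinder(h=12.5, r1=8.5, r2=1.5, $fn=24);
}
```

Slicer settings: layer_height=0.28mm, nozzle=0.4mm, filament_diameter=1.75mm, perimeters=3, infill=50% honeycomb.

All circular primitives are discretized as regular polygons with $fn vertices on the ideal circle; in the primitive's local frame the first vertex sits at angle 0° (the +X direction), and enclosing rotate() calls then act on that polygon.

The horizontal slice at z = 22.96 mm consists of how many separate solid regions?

At z = 22.96 mm: the cylinder is absent (z outside [0, 22]); the cone at (12, 13) contributes a regular 24-gon of circumradius 4.882 (interpolated between r1=8.5 and r2=1.5 at t=0.517); Taking the union: only the cone at (12, 13) is present, so the union is just that shape — 1 connected region. The result has 1 disconnected region.

1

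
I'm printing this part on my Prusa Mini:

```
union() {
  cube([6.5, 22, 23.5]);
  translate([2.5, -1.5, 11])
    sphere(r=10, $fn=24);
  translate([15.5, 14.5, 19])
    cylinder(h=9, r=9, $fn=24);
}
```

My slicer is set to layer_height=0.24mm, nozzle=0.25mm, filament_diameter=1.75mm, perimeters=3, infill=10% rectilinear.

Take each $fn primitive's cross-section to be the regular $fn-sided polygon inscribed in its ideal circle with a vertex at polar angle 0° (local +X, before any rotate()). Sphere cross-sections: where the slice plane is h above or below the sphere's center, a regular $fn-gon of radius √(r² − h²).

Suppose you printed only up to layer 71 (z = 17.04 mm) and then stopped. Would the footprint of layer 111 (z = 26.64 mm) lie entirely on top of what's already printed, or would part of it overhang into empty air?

part overhangs

Compare the two slices. At z = 17.04: the 6.5×22 cube contributes its full rectangle (area 143.00 mm²); the sphere at (2.5, -1.5): section is a regular 24-gon, circumradius = √(r²−h²) = √(10²−6.04²) = 7.970 (area = (24/2)·7.970²·sin(360°/24) = 197.28 mm²); the cylinder at (15.5, 14.5) is not intersected at this z (z outside [19, 28]); Taking the union: the regions partially overlap — summed areas 340.28 mm² minus the doubly-counted overlap 40.03 mm² gives 300.25 mm² — area = 300.25 mm². At z = 26.64: the cube does not reach this height (z outside [0, 23.5]); the sphere at (2.5, -1.5) is absent (|z−center|=15.640 > r=10); the cylinder at (15.5, 14.5): section is a regular 24-gon, circumradius r=9 (area = (24/2)·9.000²·sin(360°/24) = 251.57 mm²); Merging all regions: only the r=9 cylinder at (15.5, 14.5) is present, so the union is just that shape — area = 251.57 mm². Checking containment: at z = 26.64 the cross-section extends beyond the z = 17.04 cross-section by about 251.57 mm².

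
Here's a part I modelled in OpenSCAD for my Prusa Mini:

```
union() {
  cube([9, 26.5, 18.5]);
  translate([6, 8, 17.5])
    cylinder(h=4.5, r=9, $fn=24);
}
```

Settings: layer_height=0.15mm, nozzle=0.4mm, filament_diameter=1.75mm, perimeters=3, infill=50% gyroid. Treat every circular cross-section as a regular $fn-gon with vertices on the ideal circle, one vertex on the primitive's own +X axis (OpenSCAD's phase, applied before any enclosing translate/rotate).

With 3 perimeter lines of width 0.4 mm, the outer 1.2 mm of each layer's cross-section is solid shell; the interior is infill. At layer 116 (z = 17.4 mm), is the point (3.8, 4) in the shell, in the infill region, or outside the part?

infill

At z = 17.4 mm: the cube is present — its section is the full 9×26.5 rectangle; the cylinder at (6, 8) is not intersected at this z (z outside [17.5, 22]); Combining (union): only the 9×26.5 cube is present, so the union is just that shape — 1 connected region. Overall, the cross-section is a single solid region. The nearest boundary edge runs (0.00, 26.50)→(0.00, 0.00); distance from the point to it = 3.80 mm. The point is inside the cross-section and 3.80 mm from the nearest boundary — more than the 1.2 mm shell width (3 × 0.4), so it's in the infill interior.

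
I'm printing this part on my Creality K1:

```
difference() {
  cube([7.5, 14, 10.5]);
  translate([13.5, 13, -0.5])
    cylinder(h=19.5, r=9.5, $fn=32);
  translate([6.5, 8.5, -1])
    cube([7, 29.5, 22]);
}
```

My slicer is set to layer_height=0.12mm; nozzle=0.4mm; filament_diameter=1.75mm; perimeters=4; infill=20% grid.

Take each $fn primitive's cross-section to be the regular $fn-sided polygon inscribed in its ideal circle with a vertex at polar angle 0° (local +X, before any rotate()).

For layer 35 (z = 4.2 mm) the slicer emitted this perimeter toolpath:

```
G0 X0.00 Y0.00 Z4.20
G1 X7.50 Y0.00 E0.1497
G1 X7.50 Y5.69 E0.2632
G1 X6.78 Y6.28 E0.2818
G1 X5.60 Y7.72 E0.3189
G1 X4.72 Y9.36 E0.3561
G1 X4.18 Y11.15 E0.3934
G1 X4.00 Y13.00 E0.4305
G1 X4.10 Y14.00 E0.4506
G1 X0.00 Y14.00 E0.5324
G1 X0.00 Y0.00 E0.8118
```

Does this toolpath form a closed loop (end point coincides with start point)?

yes

Start point (G0): (0.00, 0.00). End point (last G1): the path returns to the start — closed.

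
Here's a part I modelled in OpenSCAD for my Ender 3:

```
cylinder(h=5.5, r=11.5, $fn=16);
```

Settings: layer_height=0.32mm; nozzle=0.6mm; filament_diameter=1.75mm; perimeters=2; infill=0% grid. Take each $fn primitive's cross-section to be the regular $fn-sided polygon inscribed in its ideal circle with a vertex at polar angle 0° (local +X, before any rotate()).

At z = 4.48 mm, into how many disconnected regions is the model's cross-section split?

At z = 4.48 mm: the r=11.5 cylinder gives a regular 16-gon of circumradius 11.5 (constant along its height). The result has 1 disconnected region.

1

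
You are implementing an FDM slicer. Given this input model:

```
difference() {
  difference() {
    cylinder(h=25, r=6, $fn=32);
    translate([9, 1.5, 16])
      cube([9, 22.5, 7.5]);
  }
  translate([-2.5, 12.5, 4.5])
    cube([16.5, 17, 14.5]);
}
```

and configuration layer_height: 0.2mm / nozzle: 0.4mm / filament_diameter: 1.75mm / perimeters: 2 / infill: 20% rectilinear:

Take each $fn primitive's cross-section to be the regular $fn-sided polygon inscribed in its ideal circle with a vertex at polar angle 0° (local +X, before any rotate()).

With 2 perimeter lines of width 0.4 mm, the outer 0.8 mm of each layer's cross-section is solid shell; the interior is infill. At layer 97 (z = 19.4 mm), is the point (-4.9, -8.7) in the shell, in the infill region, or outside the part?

At z = 19.4 mm: the cylinder: section is a regular 32-gon, circumradius r=6; the cube at (9, 1.5) is present — its section is the full 9×22.5 rectangle; Taking the first minus the rest: starting from the r=6 cylinder, the 9×22.5 cube at (9, 1.5) misses the remaining region (no effect) — 1 connected region; the cube at (-2.5, 12.5) is not intersected at this z (z outside [4.5, 19]); Taking the first minus the rest: none of the subtracted shapes is present at this height, so the result so far is unchanged — 1 connected region. Overall, the cross-section is a single solid region. The nearest boundary edge runs (-2.30, -5.54)→(-3.33, -4.99); distance from the point to it = 4.01 mm. The point is not inside any of the regions above, so it lies outside the cross-section (4.01 mm from the nearest boundary).

outside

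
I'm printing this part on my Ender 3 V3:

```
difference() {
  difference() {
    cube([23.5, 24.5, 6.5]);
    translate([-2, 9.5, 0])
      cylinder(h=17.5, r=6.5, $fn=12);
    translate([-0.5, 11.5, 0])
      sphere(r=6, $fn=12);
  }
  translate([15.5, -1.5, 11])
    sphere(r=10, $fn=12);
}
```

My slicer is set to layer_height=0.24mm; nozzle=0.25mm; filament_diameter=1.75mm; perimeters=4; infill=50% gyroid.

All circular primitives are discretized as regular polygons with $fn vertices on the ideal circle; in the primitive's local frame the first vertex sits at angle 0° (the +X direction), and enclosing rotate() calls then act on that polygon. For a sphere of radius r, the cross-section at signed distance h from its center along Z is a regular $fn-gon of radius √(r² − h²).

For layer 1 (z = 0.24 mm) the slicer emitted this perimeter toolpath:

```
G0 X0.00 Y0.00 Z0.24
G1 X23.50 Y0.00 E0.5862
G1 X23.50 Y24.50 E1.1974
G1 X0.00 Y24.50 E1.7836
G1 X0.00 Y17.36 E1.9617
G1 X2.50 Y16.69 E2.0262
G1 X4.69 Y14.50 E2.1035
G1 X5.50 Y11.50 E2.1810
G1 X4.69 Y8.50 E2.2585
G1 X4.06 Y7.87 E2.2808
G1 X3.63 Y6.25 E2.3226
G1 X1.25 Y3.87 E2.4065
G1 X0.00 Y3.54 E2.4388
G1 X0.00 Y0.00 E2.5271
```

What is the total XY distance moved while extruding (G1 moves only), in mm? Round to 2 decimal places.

101.31 mm

Sum the Euclidean lengths of each G1 segment: total = 101.31 mm.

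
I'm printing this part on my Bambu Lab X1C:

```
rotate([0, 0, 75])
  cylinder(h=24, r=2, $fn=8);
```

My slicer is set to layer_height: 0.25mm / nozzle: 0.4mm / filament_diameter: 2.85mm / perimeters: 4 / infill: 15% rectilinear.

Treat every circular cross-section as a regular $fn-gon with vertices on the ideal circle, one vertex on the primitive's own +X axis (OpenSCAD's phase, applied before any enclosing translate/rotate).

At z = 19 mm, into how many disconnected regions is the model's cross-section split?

At z = 19 mm: the r=2 cylinder gives a regular 8-gon of circumradius 2 (constant along its height); (rotated 75° about Z; rotation is an isometry so areas/perimeters/island counts are preserved). The result has 1 disconnected region.

1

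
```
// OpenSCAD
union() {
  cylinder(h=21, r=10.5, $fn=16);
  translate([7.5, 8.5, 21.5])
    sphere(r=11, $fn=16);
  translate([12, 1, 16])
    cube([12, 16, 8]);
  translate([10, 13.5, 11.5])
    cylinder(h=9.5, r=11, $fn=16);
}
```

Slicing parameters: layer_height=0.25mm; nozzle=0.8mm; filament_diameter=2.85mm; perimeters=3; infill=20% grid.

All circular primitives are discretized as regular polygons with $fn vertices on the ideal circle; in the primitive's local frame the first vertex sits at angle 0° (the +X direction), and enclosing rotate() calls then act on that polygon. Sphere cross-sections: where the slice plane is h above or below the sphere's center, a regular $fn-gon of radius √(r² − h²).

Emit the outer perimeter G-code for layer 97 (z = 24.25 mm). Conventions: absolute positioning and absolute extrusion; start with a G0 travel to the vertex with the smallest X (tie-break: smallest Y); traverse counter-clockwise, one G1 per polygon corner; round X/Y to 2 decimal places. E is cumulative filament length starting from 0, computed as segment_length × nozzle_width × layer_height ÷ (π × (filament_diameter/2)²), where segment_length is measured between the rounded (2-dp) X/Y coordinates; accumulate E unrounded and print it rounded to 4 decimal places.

G0 X-3.15 Y8.50 Z24.25
G1 X-2.34 Y4.42 E0.1304
G1 X-0.03 Y0.97 E0.2606
G1 X3.42 Y-1.34 E0.3907
G1 X7.50 Y-2.15 E0.5212
G1 X11.58 Y-1.34 E0.6516
G1 X15.03 Y0.97 E0.7817
G1 X17.34 Y4.42 E0.9119
G1 X18.15 Y8.50 E1.0423
G1 X17.34 Y12.58 E1.1727
G1 X15.03 Y16.03 E1.3029
G1 X11.58 Y18.34 E1.4330
G1 X7.50 Y19.15 E1.5635
G1 X3.42 Y18.34 E1.6939
G1 X-0.03 Y16.03 E1.8240
G1 X-2.34 Y12.58 E1.9542
G1 X-3.15 Y8.50 E2.0846

At z = 24.25 mm: the cylinder is not intersected at this z (z outside [0, 21]); the r=11 sphere at (7.5, 8.5) slices to a regular 16-gon of circumradius 10.651 (√(r²−h²) with h=2.75 from center); the cube at (12, 1) does not reach this height (z outside [16, 24]); the cylinder at (10, 13.5) is absent (z outside [11.5, 21]); Combining (union): only the r=11 sphere at (7.5, 8.5) is present, so the union is just that shape — 1 connected region. The outline is a single polygon with 16 vertices. Extrusion per mm of travel: 0.8 × 0.25 / (π × 1.425²) = 0.031351. Accumulating E over each segment gives final E = 2.0846.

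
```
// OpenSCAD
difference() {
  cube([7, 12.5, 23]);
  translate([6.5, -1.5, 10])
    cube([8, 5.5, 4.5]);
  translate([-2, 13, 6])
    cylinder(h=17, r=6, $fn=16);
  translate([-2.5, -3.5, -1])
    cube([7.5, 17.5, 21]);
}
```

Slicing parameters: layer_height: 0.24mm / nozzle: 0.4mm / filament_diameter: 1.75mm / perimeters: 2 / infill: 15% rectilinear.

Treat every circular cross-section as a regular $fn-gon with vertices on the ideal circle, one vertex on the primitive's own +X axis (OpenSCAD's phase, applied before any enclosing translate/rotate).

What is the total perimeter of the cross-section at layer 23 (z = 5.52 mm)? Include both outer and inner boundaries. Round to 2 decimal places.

29.00 mm

At z = 5.52 mm: the cube is present — its section is the full 7×12.5 rectangle (perimeter 39.00 mm); the cube at (6.5, -1.5) does not reach this height (z outside [10, 14.5]); the cylinder at (-2, 13) is not intersected at this z (z outside [6, 23]); the cube at (-2.5, -3.5) is present — its section is the full 7.5×17.5 rectangle (perimeter 50.00 mm); After the difference (first − rest): starting from the 7×12.5 cube, the 7.5×17.5 cube at (-2.5, -3.5) partially overlaps it — only the 62.50 mm² overlap (of its 131.25 mm²) is removed, clipping the outline — boundary = 29.00 mm. Overall, the cross-section is a single solid region. Total boundary length (outer) = 29.00 mm.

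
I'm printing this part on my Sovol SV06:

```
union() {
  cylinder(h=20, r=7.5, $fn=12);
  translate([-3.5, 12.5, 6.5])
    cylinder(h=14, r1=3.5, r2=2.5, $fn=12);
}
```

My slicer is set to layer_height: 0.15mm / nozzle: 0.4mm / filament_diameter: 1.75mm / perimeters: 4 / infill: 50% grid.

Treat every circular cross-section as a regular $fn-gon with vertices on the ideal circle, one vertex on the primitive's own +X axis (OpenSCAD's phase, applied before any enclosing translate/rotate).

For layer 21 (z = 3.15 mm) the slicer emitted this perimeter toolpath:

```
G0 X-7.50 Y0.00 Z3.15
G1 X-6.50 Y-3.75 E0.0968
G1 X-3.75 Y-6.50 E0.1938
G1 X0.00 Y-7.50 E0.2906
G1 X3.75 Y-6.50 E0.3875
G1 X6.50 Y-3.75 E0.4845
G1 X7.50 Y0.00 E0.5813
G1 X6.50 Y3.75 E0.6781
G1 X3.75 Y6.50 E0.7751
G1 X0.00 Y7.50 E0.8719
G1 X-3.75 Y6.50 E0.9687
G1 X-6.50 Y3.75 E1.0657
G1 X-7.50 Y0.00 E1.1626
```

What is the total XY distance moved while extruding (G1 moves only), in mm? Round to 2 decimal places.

46.60 mm

Sum the Euclidean lengths of each G1 segment: total = 46.60 mm.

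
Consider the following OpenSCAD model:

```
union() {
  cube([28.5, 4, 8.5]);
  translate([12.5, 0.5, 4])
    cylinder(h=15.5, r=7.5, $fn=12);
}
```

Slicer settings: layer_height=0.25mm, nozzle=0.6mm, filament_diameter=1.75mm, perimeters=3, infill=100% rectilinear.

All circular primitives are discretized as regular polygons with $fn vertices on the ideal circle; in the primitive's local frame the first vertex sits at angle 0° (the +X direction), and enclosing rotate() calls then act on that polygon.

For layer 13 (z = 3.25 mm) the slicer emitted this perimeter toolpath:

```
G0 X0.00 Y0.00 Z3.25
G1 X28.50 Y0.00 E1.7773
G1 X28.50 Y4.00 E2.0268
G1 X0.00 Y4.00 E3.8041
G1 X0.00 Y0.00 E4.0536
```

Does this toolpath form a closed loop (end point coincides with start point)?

yes

Start point (G0): (0.00, 0.00). End point (last G1): the path returns to the start — closed.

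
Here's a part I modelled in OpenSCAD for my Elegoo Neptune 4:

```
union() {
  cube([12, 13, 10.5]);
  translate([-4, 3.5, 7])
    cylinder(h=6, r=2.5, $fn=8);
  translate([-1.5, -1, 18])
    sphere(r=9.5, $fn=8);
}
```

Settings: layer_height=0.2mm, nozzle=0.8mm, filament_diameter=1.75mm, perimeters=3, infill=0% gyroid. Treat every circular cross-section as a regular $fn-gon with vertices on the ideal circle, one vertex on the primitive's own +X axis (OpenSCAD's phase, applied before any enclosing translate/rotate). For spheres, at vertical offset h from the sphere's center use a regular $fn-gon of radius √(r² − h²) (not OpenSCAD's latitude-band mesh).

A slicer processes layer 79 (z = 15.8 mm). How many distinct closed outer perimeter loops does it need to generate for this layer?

At z = 15.8 mm: the cube does not reach this height (z outside [0, 10.5]); the cylinder at (-4, 3.5) does not reach this height (z outside [7, 13]); the r=9.5 sphere at (-1.5, -1) contributes a regular 8-gon of circumradius √(9.5²−2.2²) = 9.242; Taking the union: only the r=9.5 sphere at (-1.5, -1) is present, so the union is just that shape — 1 connected region. The result has 1 disconnected region.

1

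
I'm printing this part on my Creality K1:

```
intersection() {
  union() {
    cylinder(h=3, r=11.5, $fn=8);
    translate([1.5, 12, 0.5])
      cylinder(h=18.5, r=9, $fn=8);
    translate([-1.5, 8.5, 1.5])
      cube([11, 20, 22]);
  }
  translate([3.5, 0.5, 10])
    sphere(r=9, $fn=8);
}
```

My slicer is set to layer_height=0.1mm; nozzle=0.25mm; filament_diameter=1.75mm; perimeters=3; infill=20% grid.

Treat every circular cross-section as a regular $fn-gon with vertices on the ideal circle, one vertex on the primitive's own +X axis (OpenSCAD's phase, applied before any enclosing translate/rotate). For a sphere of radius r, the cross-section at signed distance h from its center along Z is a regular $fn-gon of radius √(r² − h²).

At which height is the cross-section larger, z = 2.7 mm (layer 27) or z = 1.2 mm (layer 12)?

Layer 27 (z = 2.7): the r=11.5 cylinder contributes a regular 8-gon of circumradius 11.5 (area = (8/2)·11.500²·sin(360°/8) = 374.06 mm²); the cylinder at (1.5, 12): section is a regular 8-gon, circumradius r=9 (area = (8/2)·9.000²·sin(360°/8) = 229.10 mm²); the cube at (-1.5, 8.5) is present — its section is the full 11×20 rectangle (area 220.00 mm²); Taking the union: the regions partially overlap — summed areas 823.16 mm² minus the doubly-counted overlap 196.73 mm² gives 626.43 mm² — area = 626.43 mm²; the r=9 sphere at (3.5, 0.5) contributes a regular 8-gon of circumradius √(9²−7.3²) = 5.264 (area = (8/2)·5.264²·sin(360°/8) = 78.38 mm²); Taking the intersection: the r=9 sphere at (3.5, 0.5) lies inside that combined region, so the common part is the r=9 sphere at (3.5, 0.5) itself — area = 78.38 mm². So its area = 78.38 mm². Layer 12 (z = 1.2): the r=11.5 cylinder gives a regular 8-gon of circumradius 11.5 (constant along its height) (area = (8/2)·11.500²·sin(360°/8) = 374.06 mm²); the r=9 cylinder at (1.5, 12) contributes a regular 8-gon of circumradius 9 (area = (8/2)·9.000²·sin(360°/8) = 229.10 mm²); the cube at (-1.5, 8.5) is not intersected at this z (z outside [1.5, 23.5]); Taking the union: the regions partially overlap — summed areas 603.16 mm² minus the doubly-counted overlap 77.27 mm² gives 525.89 mm² — area = 525.89 mm²; the sphere at (3.5, 0.5): section is a regular 8-gon, circumradius = √(r²−h²) = √(9²−8.8²) = 1.887 (area = (8/2)·1.887²·sin(360°/8) = 10.07 mm²); Taking the intersection: the r=9 sphere at (3.5, 0.5) lies inside the result so far, so the common part is the r=9 sphere at (3.5, 0.5) itself — area = 10.07 mm². So its area = 10.07 mm². Layer 27 is larger (78.38 vs 10.07 mm²).

layer 27 (z = 2.7 mm)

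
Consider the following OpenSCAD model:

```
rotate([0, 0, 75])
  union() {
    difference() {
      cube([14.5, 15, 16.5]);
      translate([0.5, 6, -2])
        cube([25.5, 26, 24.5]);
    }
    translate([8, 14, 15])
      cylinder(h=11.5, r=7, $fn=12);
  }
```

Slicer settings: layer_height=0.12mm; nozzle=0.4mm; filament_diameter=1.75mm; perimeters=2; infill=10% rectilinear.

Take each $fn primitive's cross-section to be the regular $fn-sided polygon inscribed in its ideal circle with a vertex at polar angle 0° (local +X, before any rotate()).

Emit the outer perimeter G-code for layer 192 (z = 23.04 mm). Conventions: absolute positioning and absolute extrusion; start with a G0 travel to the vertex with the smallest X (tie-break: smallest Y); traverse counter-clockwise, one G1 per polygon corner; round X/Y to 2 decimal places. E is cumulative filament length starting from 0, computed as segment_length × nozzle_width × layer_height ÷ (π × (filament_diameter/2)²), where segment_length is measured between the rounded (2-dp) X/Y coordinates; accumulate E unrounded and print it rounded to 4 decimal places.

G0 X-18.21 Y9.54 Z23.04
G1 X-16.40 Y6.40 E0.0723
G1 X-13.26 Y4.59 E0.1447
G1 X-9.64 Y4.59 E0.2169
G1 X-6.50 Y6.40 E0.2892
G1 X-4.69 Y9.54 E0.3615
G1 X-4.69 Y13.16 E0.4338
G1 X-6.50 Y16.30 E0.5061
G1 X-9.64 Y18.11 E0.5784
G1 X-13.26 Y18.11 E0.6507
G1 X-16.40 Y16.30 E0.7230
G1 X-18.21 Y13.16 E0.7953
G1 X-18.21 Y9.54 E0.8676

At z = 23.04 mm: the cube does not reach this height (z outside [0, 16.5]); the cube at (0.5, 6) is not intersected at this z (z outside [-2, 22.5]); Subtracting the remaining from the first: the first operand is absent here, so nothing remains; the r=7 cylinder at (8, 14) gives a regular 12-gon of circumradius 7 (constant along its height); Taking the union: only the r=7 cylinder at (8, 14) is present, so the union is just that shape — 1 connected region; (whole slice rotated 75° about Z — lengths, areas and connectivity unchanged). The outline is a single polygon with 12 vertices. Extrusion per mm of travel: 0.4 × 0.12 / (π × 0.875²) = 0.019956. Accumulating E over each segment gives final E = 0.8676.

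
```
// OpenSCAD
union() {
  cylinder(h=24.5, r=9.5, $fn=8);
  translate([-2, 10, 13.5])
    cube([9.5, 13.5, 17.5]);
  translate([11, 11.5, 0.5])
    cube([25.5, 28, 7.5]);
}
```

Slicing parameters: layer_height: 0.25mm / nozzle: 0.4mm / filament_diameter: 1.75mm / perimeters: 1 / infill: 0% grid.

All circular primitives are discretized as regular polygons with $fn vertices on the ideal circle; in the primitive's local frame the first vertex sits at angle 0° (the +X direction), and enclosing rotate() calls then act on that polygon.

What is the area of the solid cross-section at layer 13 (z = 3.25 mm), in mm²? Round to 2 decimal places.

At z = 3.25 mm: the cylinder: section is a regular 8-gon, circumradius r=9.5 (area = (8/2)·9.500²·sin(360°/8) = 255.27 mm²); the cube at (-2, 10) does not reach this height (z outside [13.5, 31]); the cube at (11, 11.5) (footprint 25.5×28) is included at this height (area 714.00 mm²); Combining (union): the 2 present regions are separate (no shared area or edge), so areas and boundary lengths simply add and each stays a separate island — area = 969.27 mm². Overall, the cross-section has 2 separate islands. Net area = 969.27 mm².

969.27 mm²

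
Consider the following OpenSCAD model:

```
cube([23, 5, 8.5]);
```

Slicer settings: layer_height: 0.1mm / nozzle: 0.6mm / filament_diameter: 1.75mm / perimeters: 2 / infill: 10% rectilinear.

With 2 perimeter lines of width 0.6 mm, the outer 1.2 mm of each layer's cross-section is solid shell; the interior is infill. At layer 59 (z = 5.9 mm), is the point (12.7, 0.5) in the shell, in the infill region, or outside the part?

shell

At z = 5.9 mm: the 23×5 cube contributes its full rectangle. Overall, the cross-section is a single solid region. The nearest boundary edge runs (0.00, 0.00)→(23.00, 0.00); distance from the point to it = 0.50 mm. The point is inside the cross-section, 0.50 mm from the nearest boundary — within the 1.2 mm shell band (2 × 0.6).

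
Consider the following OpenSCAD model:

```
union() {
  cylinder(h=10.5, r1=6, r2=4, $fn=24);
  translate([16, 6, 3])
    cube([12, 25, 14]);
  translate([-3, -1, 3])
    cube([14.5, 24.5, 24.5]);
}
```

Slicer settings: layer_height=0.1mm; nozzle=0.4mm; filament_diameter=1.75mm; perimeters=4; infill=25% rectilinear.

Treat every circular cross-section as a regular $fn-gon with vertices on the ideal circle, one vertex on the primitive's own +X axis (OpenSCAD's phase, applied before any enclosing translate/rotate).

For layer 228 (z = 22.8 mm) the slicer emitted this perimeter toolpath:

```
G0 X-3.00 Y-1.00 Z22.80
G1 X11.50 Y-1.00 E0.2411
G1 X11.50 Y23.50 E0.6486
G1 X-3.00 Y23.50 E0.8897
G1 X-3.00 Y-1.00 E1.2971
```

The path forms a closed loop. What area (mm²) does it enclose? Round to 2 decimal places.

355.25 mm²

Apply the shoelace formula to the sequence of (X, Y) vertices; enclosed area = 355.25 mm².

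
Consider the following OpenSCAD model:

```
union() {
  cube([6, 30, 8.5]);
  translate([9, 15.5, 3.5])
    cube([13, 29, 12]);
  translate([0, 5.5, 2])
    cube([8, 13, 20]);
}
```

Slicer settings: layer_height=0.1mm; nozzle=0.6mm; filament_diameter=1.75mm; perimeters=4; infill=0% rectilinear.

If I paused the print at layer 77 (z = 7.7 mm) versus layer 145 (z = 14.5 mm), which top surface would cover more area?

layer 77 (z = 7.7 mm)

Layer 77 (z = 7.7): the cube is present — its section is the full 6×30 rectangle (area 180.00 mm²); the cube at (9, 15.5) (footprint 13×29) is included at this height (area 377.00 mm²); the cube at (0, 5.5) is present — its section is the full 8×13 rectangle (area 104.00 mm²); Combining (union): the regions partially overlap — summed areas 661.00 mm² minus the doubly-counted overlap 78.00 mm² gives 583.00 mm² — area = 583.00 mm². So its area = 583.00 mm². Layer 145 (z = 14.5): the cube does not reach this height (z outside [0, 8.5]); the 13×29 cube at (9, 15.5) contributes its full rectangle (area 377.00 mm²); the cube at (0, 5.5) (footprint 8×13) is included at this height (area 104.00 mm²); Taking the union: the 2 present regions are separate (no shared area or edge), so areas and boundary lengths simply add and each stays a separate island — area = 481.00 mm². So its area = 481.00 mm². Layer 77 is larger (583.00 vs 481.00 mm²).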